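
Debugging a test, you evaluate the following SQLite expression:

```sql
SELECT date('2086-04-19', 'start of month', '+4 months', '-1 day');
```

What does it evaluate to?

`start of month` rewinds 2086-04-19 to 2086-04-01.
Adding +4 months to 2086-04-01 gives 2086-08-01.
Going back 1 day from 2086-08-01 reaches 2086-07-31 (last day of July, 31 days).

2086-07-31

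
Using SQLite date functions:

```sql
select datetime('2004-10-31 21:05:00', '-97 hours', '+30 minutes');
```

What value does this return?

2004-10-27 20:35:00

-97 hours from 2004-10-31 21:05:00 is 2004-10-27 20:05:00 (crosses midnight).
+30 minutes from 2004-10-27 20:05:00 is 2004-10-27 20:35:00.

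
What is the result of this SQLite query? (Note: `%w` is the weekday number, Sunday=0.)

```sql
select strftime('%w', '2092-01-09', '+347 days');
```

First apply '+347 days': 2092-01-09 → 2092-12-21.
2092-12-21 is a Sunday; with Sunday=0 that is 0.

0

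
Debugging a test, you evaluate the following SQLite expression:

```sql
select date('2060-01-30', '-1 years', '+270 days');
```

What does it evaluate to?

Adding -1 year to 2060-01-30 gives 2059-01-30.
Applying '+270 days' to 2059-01-30: counting 270 days forward gives 2059-10-27.

2059-10-27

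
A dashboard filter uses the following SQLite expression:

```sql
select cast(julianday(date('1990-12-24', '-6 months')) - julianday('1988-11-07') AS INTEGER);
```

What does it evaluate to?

594

Adding -6 months to 1990-12-24 gives 1990-06-24.
23 days remain in November 1988 after the 7th (30 − 7).
Full months from December 1988 through May 1990 contribute their day counts.
Then 24 days into June 1990.
Total: 23 + 31 + 31 + 28 + 31 + 30 + 31 + 30 + 31 + 31 + 30 + 31 + 30 + 31 + 31 + 28 + 31 + 30 + 31 + 24 = 594.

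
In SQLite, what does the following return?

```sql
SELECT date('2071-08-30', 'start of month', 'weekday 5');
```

2071-08-07

`start of month` rewinds 2071-08-30 to 2071-08-01.
`weekday 5` advances to the next Friday; 2071-08-01 is a Saturday, so it moves forward to 2071-08-07.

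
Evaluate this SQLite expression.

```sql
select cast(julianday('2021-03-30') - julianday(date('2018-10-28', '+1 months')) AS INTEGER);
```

Adding +1 month to 2018-10-28 gives 2018-11-28.
2 days remain in November 2018 after the 28th (30 − 28).
Full months from December 2018 through February 2021 contribute their day counts.
Then 30 days into March 2021.
Total: 2 + 31 + 31 + 28 + 31 + 30 + 31 + 30 + 31 + 31 + 30 + 31 + 30 + 31 + 31 + 29 + 31 + 30 + 31 + 30 + 31 + 31 + 30 + 31 + 30 + 31 + 31 + 28 + 30 = 853.

853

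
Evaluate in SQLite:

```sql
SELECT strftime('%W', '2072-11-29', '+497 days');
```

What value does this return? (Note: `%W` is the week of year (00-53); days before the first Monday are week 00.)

First apply '+497 days': 2072-11-29 → 2074-04-10.
2074-04-10 is a Tuesday. SQLite's %W counts Mondays since the year started; the result is 15.

15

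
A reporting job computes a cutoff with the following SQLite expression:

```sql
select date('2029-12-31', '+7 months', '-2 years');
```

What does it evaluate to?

Adding +7 months to 2029-12-31 gives 2030-07-31.
Adding -2 years to 2030-07-31 gives 2028-07-31.

2028-07-31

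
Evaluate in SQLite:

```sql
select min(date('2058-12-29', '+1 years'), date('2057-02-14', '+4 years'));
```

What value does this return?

2059-12-29

date('2058-12-29', '+1 years') → 2059-12-29.
date('2057-02-14', '+4 years') → 2061-02-14.
Earlier of the two is 2059-12-29.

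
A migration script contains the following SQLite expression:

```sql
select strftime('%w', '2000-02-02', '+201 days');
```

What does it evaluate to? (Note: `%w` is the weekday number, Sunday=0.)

1

First apply '+201 days': 2000-02-02 → 2000-08-21.
2000-08-21 is a Monday; with Sunday=0 that is 1.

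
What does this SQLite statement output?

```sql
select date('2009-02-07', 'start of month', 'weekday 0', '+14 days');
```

`start of month` rewinds 2009-02-07 to 2009-02-01.
`weekday 0` advances to the next Sunday; 2009-02-01 is already a Sunday, so it stays at 2009-02-01.
Advancing 14 more days within February lands on 2009-02-15.

2009-02-15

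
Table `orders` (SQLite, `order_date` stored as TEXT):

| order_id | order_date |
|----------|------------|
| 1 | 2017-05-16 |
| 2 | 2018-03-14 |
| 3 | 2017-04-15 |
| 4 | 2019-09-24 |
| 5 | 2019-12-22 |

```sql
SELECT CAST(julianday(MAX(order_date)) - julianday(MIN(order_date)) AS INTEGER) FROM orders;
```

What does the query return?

MIN = 2017-04-15, MAX = 2019-12-22.
15 days remain in April 2017 after the 15th (30 − 15).
Full months from May 2017 through November 2019 contribute their day counts.
Then 22 days into December 2019.
Total: 15 + 31 + 30 + 31 + 31 + 30 + 31 + 30 + 31 + 31 + 28 + 31 + 30 + 31 + 30 + 31 + 31 + 30 + 31 + 30 + 31 + 31 + 28 + 31 + 30 + 31 + 30 + 31 + 31 + 30 + 31 + 30 + 22 = 981.

981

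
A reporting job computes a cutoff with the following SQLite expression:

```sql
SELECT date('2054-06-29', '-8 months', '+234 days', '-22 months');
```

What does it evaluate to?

2052-08-20

Adding -8 months to 2054-06-29 gives 2053-10-29.
Applying '+234 days' to 2053-10-29: counting 234 days forward gives 2054-06-20.
Adding -22 months to 2054-06-20 gives 2052-08-20.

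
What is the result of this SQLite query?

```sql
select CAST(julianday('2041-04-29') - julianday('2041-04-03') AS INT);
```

Both dates are in April 2041: 29 − 3 = 26.

26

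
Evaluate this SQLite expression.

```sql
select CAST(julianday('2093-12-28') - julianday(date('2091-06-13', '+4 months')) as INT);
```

Adding +4 months to 2091-06-13 gives 2091-10-13.
18 days remain in October 2091 after the 13th (31 − 13).
Full months from November 2091 through November 2093 contribute their day counts.
Then 28 days into December 2093.
Total: 18 + 30 + 31 + 31 + 29 + 31 + 30 + 31 + 30 + 31 + 31 + 30 + 31 + 30 + 31 + 31 + 28 + 31 + 30 + 31 + 30 + 31 + 31 + 30 + 31 + 30 + 28 = 807.

807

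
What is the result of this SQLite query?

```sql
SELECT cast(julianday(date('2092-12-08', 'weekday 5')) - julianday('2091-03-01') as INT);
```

`weekday 5` advances to the next Friday; 2092-12-08 is a Monday, so it moves forward to 2092-12-12.
30 days remain in March 2091 after the 1st (31 − 1).
Full months from April 2091 through November 2092 contribute their day counts.
Then 12 days into December 2092.
Total: 30 + 30 + 31 + 30 + 31 + 31 + 30 + 31 + 30 + 31 + 31 + 29 + 31 + 30 + 31 + 30 + 31 + 31 + 30 + 31 + 30 + 12 = 652.

652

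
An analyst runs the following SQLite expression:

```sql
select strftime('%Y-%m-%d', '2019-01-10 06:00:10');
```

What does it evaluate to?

2019-01-10

`%Y-%m-%d` extracts the ISO date: 2019-01-10.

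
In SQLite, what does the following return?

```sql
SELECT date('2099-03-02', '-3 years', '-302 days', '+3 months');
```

2095-08-05

Adding -3 years to 2099-03-02 gives 2096-03-02.
Applying '-302 days' to 2096-03-02: counting 302 days back gives 2095-05-05.
Adding +3 months to 2095-05-05 gives 2095-08-05.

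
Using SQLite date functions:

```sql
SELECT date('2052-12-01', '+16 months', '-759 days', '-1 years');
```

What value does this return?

2051-03-03

Adding +16 months to 2052-12-01 gives 2054-04-01.
Applying '-759 days' to 2054-04-01: counting 759 days back gives 2052-03-03.
Adding -1 year to 2052-03-03 gives 2051-03-03.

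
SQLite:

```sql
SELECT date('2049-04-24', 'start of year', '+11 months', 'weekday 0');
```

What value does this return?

2049-12-05

`start of year` rewinds 2049-04-24 to 2049-01-01.
Adding +11 months to 2049-01-01 gives 2049-12-01.
`weekday 0` advances to the next Sunday; 2049-12-01 is a Wednesday, so it moves forward to 2049-12-05.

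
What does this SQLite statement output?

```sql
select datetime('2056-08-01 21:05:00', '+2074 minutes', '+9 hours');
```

2056-08-03 16:39:00

2074 minutes = 34h 34m; +2074 minutes from 2056-08-01 21:05:00 is 2056-08-03 07:39:00 (crosses midnight).
+9 hours from 2056-08-03 07:39:00 is 2056-08-03 16:39:00.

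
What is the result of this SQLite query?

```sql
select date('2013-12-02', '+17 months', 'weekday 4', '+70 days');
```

2015-07-16

Adding +17 months to 2013-12-02 gives 2015-05-02.
`weekday 4` advances to the next Thursday; 2015-05-02 is a Saturday, so it moves forward to 2015-05-07.
Applying '+70 days' to 2015-05-07: counting 70 days forward gives 2015-07-16.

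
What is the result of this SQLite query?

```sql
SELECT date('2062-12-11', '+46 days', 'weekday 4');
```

Applying '+46 days' to 2062-12-11: counting 46 days forward gives 2063-01-26.
`weekday 4` advances to the next Thursday; 2063-01-26 is a Friday, so it moves forward to 2063-02-01.

2063-02-01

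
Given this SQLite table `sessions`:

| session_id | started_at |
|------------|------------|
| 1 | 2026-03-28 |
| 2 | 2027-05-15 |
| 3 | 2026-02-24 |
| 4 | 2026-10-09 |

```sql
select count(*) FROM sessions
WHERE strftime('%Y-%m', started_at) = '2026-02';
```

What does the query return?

1

Rows with year-month 2026-02: 2026-02-24 → 1.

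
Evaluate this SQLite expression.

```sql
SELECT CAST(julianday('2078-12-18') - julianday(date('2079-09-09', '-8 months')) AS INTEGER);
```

-22

Adding -8 months to 2079-09-09 gives 2079-01-09.
13 days remain in December 2078 after the 18th (31 − 18).
Then 9 days into January 2079.
Total: 13 + 9 = 22.
The subtraction is earlier − later, so the result is −22 → -22.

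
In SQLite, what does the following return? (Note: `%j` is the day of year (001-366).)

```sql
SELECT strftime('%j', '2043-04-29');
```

Day-of-year for 2043-04-29: days since 2043-01-01 inclusive = 119, zero-padded to 119.

119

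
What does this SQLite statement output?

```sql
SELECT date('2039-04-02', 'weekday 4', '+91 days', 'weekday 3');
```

2039-07-13

`weekday 4` advances to the next Thursday; 2039-04-02 is a Saturday, so it moves forward to 2039-04-07.
Applying '+91 days' to 2039-04-07: counting 91 days forward gives 2039-07-07.
`weekday 3` advances to the next Wednesday; 2039-07-07 is a Thursday, so it moves forward to 2039-07-13.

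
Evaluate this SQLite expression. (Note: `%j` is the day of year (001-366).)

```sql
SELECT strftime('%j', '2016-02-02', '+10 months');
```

337

First apply '+10 months': 2016-02-02 → 2016-12-02.
Day-of-year for 2016-12-02: days since 2016-01-01 inclusive = 337, zero-padded to 337.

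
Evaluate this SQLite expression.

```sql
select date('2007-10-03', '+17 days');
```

Advancing 17 more days within October lands on 2007-10-20.

2007-10-20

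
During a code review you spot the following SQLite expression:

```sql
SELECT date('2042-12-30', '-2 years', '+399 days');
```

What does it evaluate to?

2042-02-02

Adding -2 years to 2042-12-30 gives 2040-12-30.
Applying '+399 days' to 2040-12-30: counting 399 days forward gives 2042-02-02.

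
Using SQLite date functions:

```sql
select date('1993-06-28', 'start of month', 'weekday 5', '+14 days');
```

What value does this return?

`start of month` rewinds 1993-06-28 to 1993-06-01.
`weekday 5` advances to the next Friday; 1993-06-01 is a Tuesday, so it moves forward to 1993-06-04.
Advancing 14 more days within June lands on 1993-06-18.

1993-06-18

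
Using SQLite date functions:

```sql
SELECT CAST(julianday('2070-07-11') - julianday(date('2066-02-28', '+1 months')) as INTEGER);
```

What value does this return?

Adding +1 month to 2066-02-28 gives 2066-03-28.
3 days remain in March 2066 after the 28th (31 − 28).
Full months from April 2066 through June 2070 contribute their day counts.
Then 11 days into July 2070.
Total: 3 + 30 + 31 + 30 + 31 + 31 + 30 + 31 + 30 + 31 + 31 + 28 + 31 + 30 + 31 + 30 + 31 + 31 + 30 + 31 + 30 + 31 + 31 + 29 + 31 + 30 + 31 + 30 + 31 + 31 + 30 + 31 + 30 + 31 + 31 + 28 + 31 + 30 + 31 + 30 + 31 + 31 + 30 + 31 + 30 + 31 + 31 + 28 + 31 + 30 + 31 + 30 + 11 = 1566.

1566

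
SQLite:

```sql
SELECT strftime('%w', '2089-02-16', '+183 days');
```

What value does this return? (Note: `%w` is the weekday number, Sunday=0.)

4

First apply '+183 days': 2089-02-16 → 2089-08-18.
2089-08-18 is a Thursday; with Sunday=0 that is 4.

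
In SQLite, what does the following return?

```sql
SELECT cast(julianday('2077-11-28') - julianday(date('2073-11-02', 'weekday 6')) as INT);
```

1485

`weekday 6` advances to the next Saturday; 2073-11-02 is a Thursday, so it moves forward to 2073-11-04.
26 days remain in November 2073 after the 4th (30 − 4).
Full months from December 2073 through October 2077 contribute their day counts.
Then 28 days into November 2077.
Total: 26 + 31 + 31 + 28 + 31 + 30 + 31 + 30 + 31 + 31 + 30 + 31 + 30 + 31 + 31 + 28 + 31 + 30 + 31 + 30 + 31 + 31 + 30 + 31 + 30 + 31 + 31 + 29 + 31 + 30 + 31 + 30 + 31 + 31 + 30 + 31 + 30 + 31 + 31 + 28 + 31 + 30 + 31 + 30 + 31 + 31 + 30 + 31 + 28 = 1485.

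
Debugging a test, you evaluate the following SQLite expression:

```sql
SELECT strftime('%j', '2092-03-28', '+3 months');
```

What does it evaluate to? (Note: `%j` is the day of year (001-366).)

First apply '+3 months': 2092-03-28 → 2092-06-28.
Day-of-year for 2092-06-28: days since 2092-01-01 inclusive = 180, zero-padded to 180.

180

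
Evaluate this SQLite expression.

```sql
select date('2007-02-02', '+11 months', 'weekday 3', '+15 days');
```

Adding +11 months to 2007-02-02 gives 2008-01-02.
`weekday 3` advances to the next Wednesday; 2008-01-02 is already a Wednesday, so it stays at 2008-01-02.
Advancing 15 more days within January lands on 2008-01-17.

2008-01-17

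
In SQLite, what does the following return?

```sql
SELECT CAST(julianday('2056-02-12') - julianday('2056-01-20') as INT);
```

11 days remain in January 2056 after the 20th (31 − 20).
Then 12 days into February 2056.
Total: 11 + 12 = 23.

23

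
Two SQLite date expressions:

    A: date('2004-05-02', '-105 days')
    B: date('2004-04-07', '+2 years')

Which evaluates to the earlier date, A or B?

A

A = 2004-01-18.
B = 2006-04-07.
A is earlier.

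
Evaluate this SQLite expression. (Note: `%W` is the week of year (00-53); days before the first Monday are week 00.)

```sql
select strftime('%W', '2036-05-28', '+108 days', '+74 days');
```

47

First apply '+108 days', '+74 days': 2036-05-28 → 2036-11-26.
2036-11-26 is a Wednesday. SQLite's %W counts Mondays since the year started; the result is 47.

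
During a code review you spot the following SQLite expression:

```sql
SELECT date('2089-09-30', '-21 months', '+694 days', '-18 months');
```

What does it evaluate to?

Adding -21 months to 2089-09-30 gives 2087-12-30.
Applying '+694 days' to 2087-12-30: counting 694 days forward gives 2089-11-23.
Adding -18 months to 2089-11-23 gives 2088-05-23.

2088-05-23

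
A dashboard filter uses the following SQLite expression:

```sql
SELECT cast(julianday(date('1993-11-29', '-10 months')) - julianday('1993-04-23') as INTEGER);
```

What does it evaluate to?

-84

Adding -10 months to 1993-11-29 gives 1993-01-29.
2 days remain in January 1993 after the 29th (31 − 29).
February 1993: 28 days.
March 1993: 31 days.
Then 23 days into April 1993.
Total: 2 + 28 + 31 + 23 = 84.
The subtraction is earlier − later, so the result is −84 → -84.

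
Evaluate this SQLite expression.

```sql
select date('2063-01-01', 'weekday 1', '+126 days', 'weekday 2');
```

`weekday 1` advances to the next Monday; 2063-01-01 is already a Monday, so it stays at 2063-01-01.
Applying '+126 days' to 2063-01-01: counting 126 days forward gives 2063-05-07.
`weekday 2` advances to the next Tuesday; 2063-05-07 is a Monday, so it moves forward to 2063-05-08.

2063-05-08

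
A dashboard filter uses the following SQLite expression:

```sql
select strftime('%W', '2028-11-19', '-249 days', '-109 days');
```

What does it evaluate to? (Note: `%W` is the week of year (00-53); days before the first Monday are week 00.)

47

First apply '-249 days', '-109 days': 2028-11-19 → 2027-11-27.
2027-11-27 is a Saturday. SQLite's %W counts Mondays since the year started; the result is 47.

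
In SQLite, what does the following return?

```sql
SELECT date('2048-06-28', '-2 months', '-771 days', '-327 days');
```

Adding -2 months to 2048-06-28 gives 2048-04-28.
Applying '-771 days' to 2048-04-28: counting 771 days back gives 2046-03-19.
Applying '-327 days' to 2046-03-19: counting 327 days back gives 2045-04-26.

2045-04-26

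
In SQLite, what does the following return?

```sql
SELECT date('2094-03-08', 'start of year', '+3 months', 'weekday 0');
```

2094-04-04

`start of year` rewinds 2094-03-08 to 2094-01-01.
Adding +3 months to 2094-01-01 gives 2094-04-01.
`weekday 0` advances to the next Sunday; 2094-04-01 is a Thursday, so it moves forward to 2094-04-04.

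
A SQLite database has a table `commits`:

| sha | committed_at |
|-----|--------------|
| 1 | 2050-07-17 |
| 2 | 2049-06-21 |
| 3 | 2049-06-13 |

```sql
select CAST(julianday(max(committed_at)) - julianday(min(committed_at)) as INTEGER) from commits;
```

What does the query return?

399

MIN = 2049-06-13, MAX = 2050-07-17.
17 days remain in June 2049 after the 13th (30 − 13).
Full months from July 2049 through June 2050 contribute their day counts.
Then 17 days into July 2050.
Total: 17 + 31 + 31 + 30 + 31 + 30 + 31 + 31 + 28 + 31 + 30 + 31 + 30 + 17 = 399.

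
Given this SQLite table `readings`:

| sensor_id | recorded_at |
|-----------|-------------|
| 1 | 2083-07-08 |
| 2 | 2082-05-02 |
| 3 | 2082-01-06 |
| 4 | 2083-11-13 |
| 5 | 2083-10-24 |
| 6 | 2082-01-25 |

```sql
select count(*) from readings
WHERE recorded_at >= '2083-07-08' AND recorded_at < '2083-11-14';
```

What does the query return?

3

Rows in [2083-07-08, 2083-11-14): 2083-07-08, 2083-11-13, 2083-10-24 → 3 rows.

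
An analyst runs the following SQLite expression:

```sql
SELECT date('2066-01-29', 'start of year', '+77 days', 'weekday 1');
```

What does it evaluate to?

2066-03-22

`start of year` rewinds 2066-01-29 to 2066-01-01.
Applying '+77 days' to 2066-01-01: counting 77 days forward gives 2066-03-19.
`weekday 1` advances to the next Monday; 2066-03-19 is a Friday, so it moves forward to 2066-03-22.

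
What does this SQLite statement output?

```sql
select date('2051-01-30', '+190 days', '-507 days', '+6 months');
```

2050-09-19

Applying '+190 days' to 2051-01-30: counting 190 days forward gives 2051-08-08.
Applying '-507 days' to 2051-08-08: counting 507 days back gives 2050-03-19.
Adding +6 months to 2050-03-19 gives 2050-09-19.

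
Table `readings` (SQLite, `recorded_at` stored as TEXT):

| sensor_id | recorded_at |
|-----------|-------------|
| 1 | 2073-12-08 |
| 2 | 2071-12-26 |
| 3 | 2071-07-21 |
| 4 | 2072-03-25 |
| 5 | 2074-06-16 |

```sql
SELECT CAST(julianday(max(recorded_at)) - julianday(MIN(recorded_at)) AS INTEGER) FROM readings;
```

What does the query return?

1061

MIN = 2071-07-21, MAX = 2074-06-16.
10 days remain in July 2071 after the 21st (31 − 21).
Full months from August 2071 through May 2074 contribute their day counts.
Then 16 days into June 2074.
Total: 10 + 31 + 30 + 31 + 30 + 31 + 31 + 29 + 31 + 30 + 31 + 30 + 31 + 31 + 30 + 31 + 30 + 31 + 31 + 28 + 31 + 30 + 31 + 30 + 31 + 31 + 30 + 31 + 30 + 31 + 31 + 28 + 31 + 30 + 31 + 16 = 1061.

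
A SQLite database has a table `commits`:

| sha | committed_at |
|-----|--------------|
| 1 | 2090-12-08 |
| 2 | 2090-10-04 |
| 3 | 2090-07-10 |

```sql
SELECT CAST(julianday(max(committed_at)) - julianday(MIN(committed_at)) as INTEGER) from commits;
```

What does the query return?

MIN = 2090-07-10, MAX = 2090-12-08.
21 days remain in July 2090 after the 10th (31 − 10).
August 2090: 31 days.
September 2090: 30 days.
October 2090: 31 days.
November 2090: 30 days.
Then 8 days into December 2090.
Total: 21 + 31 + 30 + 31 + 30 + 8 = 151.

151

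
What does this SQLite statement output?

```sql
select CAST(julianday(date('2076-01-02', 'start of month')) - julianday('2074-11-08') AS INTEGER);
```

`start of month` rewinds 2076-01-02 to 2076-01-01.
22 days remain in November 2074 after the 8th (30 − 8).
Full months from December 2074 through December 2075 contribute their day counts.
Then 1 day into January 2076.
Total: 22 + 31 + 31 + 28 + 31 + 30 + 31 + 30 + 31 + 31 + 30 + 31 + 30 + 31 + 1 = 419.

419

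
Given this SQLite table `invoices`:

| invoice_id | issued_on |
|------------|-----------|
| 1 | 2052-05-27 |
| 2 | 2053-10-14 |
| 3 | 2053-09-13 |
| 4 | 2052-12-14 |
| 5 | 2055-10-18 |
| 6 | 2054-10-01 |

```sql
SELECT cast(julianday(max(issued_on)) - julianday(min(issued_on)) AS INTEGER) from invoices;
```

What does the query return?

MIN = 2052-05-27, MAX = 2055-10-18.
4 days remain in May 2052 after the 27th (31 − 27).
Full months from June 2052 through September 2055 contribute their day counts.
Then 18 days into October 2055.
Total: 4 + 30 + 31 + 31 + 30 + 31 + 30 + 31 + 31 + 28 + 31 + 30 + 31 + 30 + 31 + 31 + 30 + 31 + 30 + 31 + 31 + 28 + 31 + 30 + 31 + 30 + 31 + 31 + 30 + 31 + 30 + 31 + 31 + 28 + 31 + 30 + 31 + 30 + 31 + 31 + 30 + 18 = 1239.

1239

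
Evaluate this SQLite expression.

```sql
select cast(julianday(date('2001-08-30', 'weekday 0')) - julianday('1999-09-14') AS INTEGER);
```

`weekday 0` advances to the next Sunday; 2001-08-30 is a Thursday, so it moves forward to 2001-09-02.
16 days remain in September 1999 after the 14th (30 − 14).
Full months from October 1999 through August 2001 contribute their day counts.
Then 2 days into September 2001.
Total: 16 + 31 + 30 + 31 + 31 + 29 + 31 + 30 + 31 + 30 + 31 + 31 + 30 + 31 + 30 + 31 + 31 + 28 + 31 + 30 + 31 + 30 + 31 + 31 + 2 = 719.

719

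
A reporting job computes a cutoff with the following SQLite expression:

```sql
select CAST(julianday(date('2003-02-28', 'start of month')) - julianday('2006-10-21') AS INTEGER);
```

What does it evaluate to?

-1358

`start of month` rewinds 2003-02-28 to 2003-02-01.
27 days remain in February 2003 after the 1st (28 − 1).
Full months from March 2003 through September 2006 contribute their day counts.
Then 21 days into October 2006.
Total: 27 + 31 + 30 + 31 + 30 + 31 + 31 + 30 + 31 + 30 + 31 + 31 + 29 + 31 + 30 + 31 + 30 + 31 + 31 + 30 + 31 + 30 + 31 + 31 + 28 + 31 + 30 + 31 + 30 + 31 + 31 + 30 + 31 + 30 + 31 + 31 + 28 + 31 + 30 + 31 + 30 + 31 + 31 + 30 + 21 = 1358.
The subtraction is earlier − later, so the result is −1358 → -1358.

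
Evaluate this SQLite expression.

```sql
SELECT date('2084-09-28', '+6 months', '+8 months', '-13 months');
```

2084-10-28

Adding +6 months to 2084-09-28 gives 2085-03-28.
Adding +8 months to 2085-03-28 gives 2085-11-28.
Adding -13 months to 2085-11-28 gives 2084-10-28.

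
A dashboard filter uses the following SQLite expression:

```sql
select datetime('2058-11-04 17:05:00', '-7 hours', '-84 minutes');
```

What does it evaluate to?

-7 hours from 2058-11-04 17:05:00 is 2058-11-04 10:05:00.
84 minutes = 1h 24m; -84 minutes from 2058-11-04 10:05:00 is 2058-11-04 08:41:00.

2058-11-04 08:41:00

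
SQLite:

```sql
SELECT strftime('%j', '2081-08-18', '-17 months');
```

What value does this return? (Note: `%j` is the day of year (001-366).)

078

First apply '-17 months': 2081-08-18 → 2080-03-18.
Day-of-year for 2080-03-18: days since 2080-01-01 inclusive = 78, zero-padded to 078.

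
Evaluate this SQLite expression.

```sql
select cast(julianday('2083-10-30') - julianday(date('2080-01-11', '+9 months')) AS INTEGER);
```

Adding +9 months to 2080-01-11 gives 2080-10-11.
20 days remain in October 2080 after the 11th (31 − 11).
Full months from November 2080 through September 2083 contribute their day counts.
Then 30 days into October 2083.
Total: 20 + 30 + 31 + 31 + 28 + 31 + 30 + 31 + 30 + 31 + 31 + 30 + 31 + 30 + 31 + 31 + 28 + 31 + 30 + 31 + 30 + 31 + 31 + 30 + 31 + 30 + 31 + 31 + 28 + 31 + 30 + 31 + 30 + 31 + 31 + 30 + 30 = 1114.

1114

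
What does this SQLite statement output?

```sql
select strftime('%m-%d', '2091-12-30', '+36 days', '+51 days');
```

03-26

First apply '+36 days', '+51 days': 2091-12-30 → 2092-03-26.
`%m-%d` extracts the month-day: 03-26.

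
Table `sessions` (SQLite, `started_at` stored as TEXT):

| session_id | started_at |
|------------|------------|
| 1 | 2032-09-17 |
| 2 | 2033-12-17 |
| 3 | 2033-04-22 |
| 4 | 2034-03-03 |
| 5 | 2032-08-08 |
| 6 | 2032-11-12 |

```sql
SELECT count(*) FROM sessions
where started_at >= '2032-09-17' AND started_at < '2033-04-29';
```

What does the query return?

3

Rows in [2032-09-17, 2033-04-29): 2032-09-17, 2033-04-22, 2032-11-12 → 3 rows.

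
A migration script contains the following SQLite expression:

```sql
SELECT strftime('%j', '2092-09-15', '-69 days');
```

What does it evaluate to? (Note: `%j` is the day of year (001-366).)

First apply '-69 days': 2092-09-15 → 2092-07-08.
Day-of-year for 2092-07-08: days since 2092-01-01 inclusive = 190, zero-padded to 190.

190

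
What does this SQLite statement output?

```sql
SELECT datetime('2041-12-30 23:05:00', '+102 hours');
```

2042-01-04 05:05:00

+102 hours from 2041-12-30 23:05:00 is 2042-01-04 05:05:00 (crosses midnight).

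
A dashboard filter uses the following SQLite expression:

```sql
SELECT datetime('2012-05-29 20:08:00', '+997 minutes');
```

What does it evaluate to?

2012-05-30 12:45:00

997 minutes = 16h 37m; +997 minutes from 2012-05-29 20:08:00 is 2012-05-30 12:45:00 (crosses midnight).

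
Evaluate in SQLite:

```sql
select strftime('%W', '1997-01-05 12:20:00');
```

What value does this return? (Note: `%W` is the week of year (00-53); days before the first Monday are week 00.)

1997-01-05 is a Sunday. SQLite's %W counts Mondays since the year started; the result is 00.

00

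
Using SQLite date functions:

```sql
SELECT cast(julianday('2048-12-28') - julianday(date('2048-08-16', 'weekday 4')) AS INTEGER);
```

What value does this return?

`weekday 4` advances to the next Thursday; 2048-08-16 is a Sunday, so it moves forward to 2048-08-20.
11 days remain in August 2048 after the 20th (31 − 20).
September 2048: 30 days.
October 2048: 31 days.
November 2048: 30 days.
Then 28 days into December 2048.
Total: 11 + 30 + 31 + 30 + 28 = 130.

130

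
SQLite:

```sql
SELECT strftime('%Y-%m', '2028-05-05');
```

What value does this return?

`%Y-%m` extracts the year-month: 2028-05.

2028-05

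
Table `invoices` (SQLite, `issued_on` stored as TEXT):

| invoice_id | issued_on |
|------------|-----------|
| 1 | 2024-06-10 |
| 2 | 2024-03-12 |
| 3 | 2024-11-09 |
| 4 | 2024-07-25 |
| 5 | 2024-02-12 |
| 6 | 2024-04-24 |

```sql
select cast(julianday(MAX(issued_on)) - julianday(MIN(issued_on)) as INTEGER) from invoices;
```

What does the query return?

271

MIN = 2024-02-12, MAX = 2024-11-09.
17 days remain in February 2024 after the 12th (29 − 12).
Full months from March 2024 through October 2024 contribute their day counts.
Then 9 days into November 2024.
Total: 17 + 31 + 30 + 31 + 30 + 31 + 31 + 30 + 31 + 9 = 271.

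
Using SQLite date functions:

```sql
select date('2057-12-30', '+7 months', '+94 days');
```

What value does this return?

2058-11-01

Adding +7 months to 2057-12-30 gives 2058-07-30.
Applying '+94 days' to 2058-07-30: counting 94 days forward gives 2058-11-01.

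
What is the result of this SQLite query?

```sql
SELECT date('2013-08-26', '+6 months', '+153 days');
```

2014-07-29

Adding +6 months to 2013-08-26 gives 2014-02-26.
Applying '+153 days' to 2014-02-26: counting 153 days forward gives 2014-07-29.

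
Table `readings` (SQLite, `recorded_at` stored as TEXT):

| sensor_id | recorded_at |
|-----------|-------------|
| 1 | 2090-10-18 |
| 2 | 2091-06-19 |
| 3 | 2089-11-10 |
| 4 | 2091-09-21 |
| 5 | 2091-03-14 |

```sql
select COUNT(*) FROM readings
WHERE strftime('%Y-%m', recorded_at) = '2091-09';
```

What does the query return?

Rows with year-month 2091-09: 2091-09-21 → 1.

1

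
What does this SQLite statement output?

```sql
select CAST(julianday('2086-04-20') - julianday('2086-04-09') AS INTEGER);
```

Both dates are in April 2086: 20 − 9 = 11.

11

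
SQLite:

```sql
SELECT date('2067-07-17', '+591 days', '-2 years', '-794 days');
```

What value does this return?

Applying '+591 days' to 2067-07-17: counting 591 days forward gives 2069-02-27.
Adding -2 years to 2069-02-27 gives 2067-02-27.
Applying '-794 days' to 2067-02-27: counting 794 days back gives 2064-12-25.

2064-12-25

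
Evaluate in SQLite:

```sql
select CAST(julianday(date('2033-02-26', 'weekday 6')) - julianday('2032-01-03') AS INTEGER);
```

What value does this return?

420

`weekday 6` advances to the next Saturday; 2033-02-26 is already a Saturday, so it stays at 2033-02-26.
28 days remain in January 2032 after the 3rd (31 − 3).
Full months from February 2032 through January 2033 contribute their day counts.
Then 26 days into February 2033.
Total: 28 + 29 + 31 + 30 + 31 + 30 + 31 + 31 + 30 + 31 + 30 + 31 + 31 + 26 = 420.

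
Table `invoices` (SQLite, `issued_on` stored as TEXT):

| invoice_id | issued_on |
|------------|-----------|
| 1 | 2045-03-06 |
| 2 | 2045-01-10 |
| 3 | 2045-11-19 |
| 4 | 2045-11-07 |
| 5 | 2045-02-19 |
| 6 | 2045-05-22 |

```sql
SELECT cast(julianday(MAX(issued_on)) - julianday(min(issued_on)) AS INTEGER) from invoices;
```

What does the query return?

MIN = 2045-01-10, MAX = 2045-11-19.
21 days remain in January 2045 after the 10th (31 − 10).
Full months from February 2045 through October 2045 contribute their day counts.
Then 19 days into November 2045.
Total: 21 + 28 + 31 + 30 + 31 + 30 + 31 + 31 + 30 + 31 + 19 = 313.

313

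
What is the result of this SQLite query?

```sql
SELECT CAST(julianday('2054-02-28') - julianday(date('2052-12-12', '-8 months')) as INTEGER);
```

687

Adding -8 months to 2052-12-12 gives 2052-04-12.
18 days remain in April 2052 after the 12th (30 − 12).
Full months from May 2052 through January 2054 contribute their day counts.
Then 28 days into February 2054.
Total: 18 + 31 + 30 + 31 + 31 + 30 + 31 + 30 + 31 + 31 + 28 + 31 + 30 + 31 + 30 + 31 + 31 + 30 + 31 + 30 + 31 + 31 + 28 = 687.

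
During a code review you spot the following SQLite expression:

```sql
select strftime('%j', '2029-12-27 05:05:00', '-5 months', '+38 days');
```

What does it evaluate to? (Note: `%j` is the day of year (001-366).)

First apply '-5 months', '+38 days': 2029-12-27 05:05:00 → 2029-09-03 05:05:00.
Day-of-year for 2029-09-03: days since 2029-01-01 inclusive = 246, zero-padded to 246.

246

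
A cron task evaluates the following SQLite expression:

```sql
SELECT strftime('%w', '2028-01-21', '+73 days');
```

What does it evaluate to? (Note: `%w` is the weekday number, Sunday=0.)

First apply '+73 days': 2028-01-21 → 2028-04-03.
2028-04-03 is a Monday; with Sunday=0 that is 1.

1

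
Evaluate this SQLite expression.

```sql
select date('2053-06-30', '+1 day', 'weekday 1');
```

2053-07-07

June 2053 has 30 days; 0 remain after the 30th, so 1 days reach 2053-07-01.
`weekday 1` advances to the next Monday; 2053-07-01 is a Tuesday, so it moves forward to 2053-07-07.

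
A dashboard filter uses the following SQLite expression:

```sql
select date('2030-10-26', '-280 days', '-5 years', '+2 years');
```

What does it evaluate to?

Applying '-280 days' to 2030-10-26: counting 280 days back gives 2030-01-19.
Adding -5 years to 2030-01-19 gives 2025-01-19.
Adding +2 years to 2025-01-19 gives 2027-01-19.

2027-01-19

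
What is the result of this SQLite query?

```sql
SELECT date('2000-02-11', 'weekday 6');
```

2000-02-12

`weekday 6` advances to the next Saturday; 2000-02-11 is a Friday, so it moves forward to 2000-02-12.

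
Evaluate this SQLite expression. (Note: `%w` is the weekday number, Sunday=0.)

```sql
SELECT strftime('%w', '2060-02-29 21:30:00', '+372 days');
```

First apply '+372 days': 2060-02-29 21:30:00 → 2061-03-07 21:30:00.
2061-03-07 is a Monday; with Sunday=0 that is 1.

1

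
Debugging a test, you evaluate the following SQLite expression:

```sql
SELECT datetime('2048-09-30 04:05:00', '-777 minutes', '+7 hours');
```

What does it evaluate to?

2048-09-29 22:08:00

777 minutes = 12h 57m; -777 minutes from 2048-09-30 04:05:00 is 2048-09-29 15:08:00 (crosses midnight).
+7 hours from 2048-09-29 15:08:00 is 2048-09-29 22:08:00.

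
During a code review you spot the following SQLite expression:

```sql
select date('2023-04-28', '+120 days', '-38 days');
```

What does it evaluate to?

Applying '+120 days' to 2023-04-28: counting 120 days forward gives 2023-08-26.
Going back 26 days from 2023-08-26 reaches 2023-07-31 (last day of July, 31 days).
Going back 12 days within July lands on 2023-07-19.

2023-07-19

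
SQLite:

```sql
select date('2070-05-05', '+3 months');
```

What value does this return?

Adding +3 months to 2070-05-05 gives 2070-08-05.

2070-08-05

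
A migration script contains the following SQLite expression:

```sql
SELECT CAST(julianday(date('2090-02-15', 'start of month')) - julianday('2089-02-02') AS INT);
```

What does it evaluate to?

`start of month` rewinds 2090-02-15 to 2090-02-01.
26 days remain in February 2089 after the 2nd (28 − 2).
Full months from March 2089 through January 2090 contribute their day counts.
Then 1 day into February 2090.
Total: 26 + 31 + 30 + 31 + 30 + 31 + 31 + 30 + 31 + 30 + 31 + 31 + 1 = 364.

364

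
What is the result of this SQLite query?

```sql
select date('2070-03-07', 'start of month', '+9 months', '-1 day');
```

2070-11-30

`start of month` rewinds 2070-03-07 to 2070-03-01.
Adding +9 months to 2070-03-01 gives 2070-12-01.
Going back 1 day from 2070-12-01 reaches 2070-11-30 (last day of November, 30 days).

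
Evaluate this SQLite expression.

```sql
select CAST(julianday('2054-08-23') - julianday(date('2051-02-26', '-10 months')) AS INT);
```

1580

Adding -10 months to 2051-02-26 gives 2050-04-26.
4 days remain in April 2050 after the 26th (30 − 26).
Full months from May 2050 through July 2054 contribute their day counts.
Then 23 days into August 2054.
Total: 4 + 31 + 30 + 31 + 31 + 30 + 31 + 30 + 31 + 31 + 28 + 31 + 30 + 31 + 30 + 31 + 31 + 30 + 31 + 30 + 31 + 31 + 29 + 31 + 30 + 31 + 30 + 31 + 31 + 30 + 31 + 30 + 31 + 31 + 28 + 31 + 30 + 31 + 30 + 31 + 31 + 30 + 31 + 30 + 31 + 31 + 28 + 31 + 30 + 31 + 30 + 31 + 23 = 1580.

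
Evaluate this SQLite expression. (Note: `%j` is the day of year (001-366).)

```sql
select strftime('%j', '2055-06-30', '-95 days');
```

First apply '-95 days': 2055-06-30 → 2055-03-27.
Day-of-year for 2055-03-27: days since 2055-01-01 inclusive = 86, zero-padded to 086.

086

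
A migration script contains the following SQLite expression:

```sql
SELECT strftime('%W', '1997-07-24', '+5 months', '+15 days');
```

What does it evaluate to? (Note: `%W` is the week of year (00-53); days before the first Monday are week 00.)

01

First apply '+5 months', '+15 days': 1997-07-24 → 1998-01-08.
1998-01-08 is a Thursday. SQLite's %W counts Mondays since the year started; the result is 01.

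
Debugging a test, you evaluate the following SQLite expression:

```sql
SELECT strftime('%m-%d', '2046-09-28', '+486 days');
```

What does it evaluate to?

First apply '+486 days': 2046-09-28 → 2048-01-27.
`%m-%d` extracts the month-day: 01-27.

01-27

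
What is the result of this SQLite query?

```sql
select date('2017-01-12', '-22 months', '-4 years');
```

2011-03-12

Adding -22 months to 2017-01-12 gives 2015-03-12.
Adding -4 years to 2015-03-12 gives 2011-03-12.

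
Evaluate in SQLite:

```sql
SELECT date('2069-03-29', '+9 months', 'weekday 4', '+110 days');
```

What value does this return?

2070-04-22

Adding +9 months to 2069-03-29 gives 2069-12-29.
`weekday 4` advances to the next Thursday; 2069-12-29 is a Sunday, so it moves forward to 2070-01-02.
Applying '+110 days' to 2070-01-02: counting 110 days forward gives 2070-04-22.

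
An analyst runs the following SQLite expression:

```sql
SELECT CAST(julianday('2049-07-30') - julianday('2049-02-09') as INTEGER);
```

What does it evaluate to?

19 days remain in February 2049 after the 9th (28 − 9).
March 2049: 31 days.
April 2049: 30 days.
May 2049: 31 days.
June 2049: 30 days.
Then 30 days into July 2049.
Total: 19 + 31 + 30 + 31 + 30 + 30 = 171.

171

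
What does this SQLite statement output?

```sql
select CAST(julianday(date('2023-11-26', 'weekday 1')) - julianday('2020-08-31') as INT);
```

1183

`weekday 1` advances to the next Monday; 2023-11-26 is a Sunday, so it moves forward to 2023-11-27.
0 days remain in August 2020 after the 31st (31 − 31).
Full months from September 2020 through October 2023 contribute their day counts.
Then 27 days into November 2023.
Total: 0 + 30 + 31 + 30 + 31 + 31 + 28 + 31 + 30 + 31 + 30 + 31 + 31 + 30 + 31 + 30 + 31 + 31 + 28 + 31 + 30 + 31 + 30 + 31 + 31 + 30 + 31 + 30 + 31 + 31 + 28 + 31 + 30 + 31 + 30 + 31 + 31 + 30 + 31 + 27 = 1183.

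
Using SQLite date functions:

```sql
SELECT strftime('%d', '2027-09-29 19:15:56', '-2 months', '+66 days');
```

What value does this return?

03

First apply '-2 months', '+66 days': 2027-09-29 19:15:56 → 2027-10-03 19:15:56.
`%d` extracts the 2-digit day of month: 03.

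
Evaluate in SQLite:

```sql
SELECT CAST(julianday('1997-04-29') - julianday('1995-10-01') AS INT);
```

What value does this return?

576

30 days remain in October 1995 after the 1st (31 − 1).
Full months from November 1995 through March 1997 contribute their day counts.
Then 29 days into April 1997.
Total: 30 + 30 + 31 + 31 + 29 + 31 + 30 + 31 + 30 + 31 + 31 + 30 + 31 + 30 + 31 + 31 + 28 + 31 + 29 = 576.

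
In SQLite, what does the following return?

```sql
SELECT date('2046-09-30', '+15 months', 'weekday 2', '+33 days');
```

2048-02-02

Adding +15 months to 2046-09-30 gives 2047-12-30.
`weekday 2` advances to the next Tuesday; 2047-12-30 is a Monday, so it moves forward to 2047-12-31.
December 2047 has 31 days; 0 remain after the 31st, so 1 days reach 2048-01-01.
January 2048 has 31 days; 30 remain after the 1st, so 31 days reach 2048-02-01.
Advancing 1 more day within February lands on 2048-02-02.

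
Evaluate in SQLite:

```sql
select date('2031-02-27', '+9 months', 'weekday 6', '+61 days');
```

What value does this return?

2032-01-29

Adding +9 months to 2031-02-27 gives 2031-11-27.
`weekday 6` advances to the next Saturday; 2031-11-27 is a Thursday, so it moves forward to 2031-11-29.
Applying '+61 days' to 2031-11-29: counting 61 days forward gives 2032-01-29.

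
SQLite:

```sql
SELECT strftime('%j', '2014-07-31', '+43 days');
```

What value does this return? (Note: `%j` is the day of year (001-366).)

255

First apply '+43 days': 2014-07-31 → 2014-09-12.
Day-of-year for 2014-09-12: days since 2014-01-01 inclusive = 255, zero-padded to 255.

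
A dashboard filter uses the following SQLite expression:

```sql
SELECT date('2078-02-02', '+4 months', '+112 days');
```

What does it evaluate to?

2078-09-22

Adding +4 months to 2078-02-02 gives 2078-06-02.
Applying '+112 days' to 2078-06-02: counting 112 days forward gives 2078-09-22.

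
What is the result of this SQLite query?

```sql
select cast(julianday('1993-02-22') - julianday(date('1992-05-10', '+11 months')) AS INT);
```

-47

Adding +11 months to 1992-05-10 gives 1993-04-10.
6 days remain in February 1993 after the 22nd (28 − 22).
March 1993: 31 days.
Then 10 days into April 1993.
Total: 6 + 31 + 10 = 47.
The subtraction is earlier − later, so the result is −47 → -47.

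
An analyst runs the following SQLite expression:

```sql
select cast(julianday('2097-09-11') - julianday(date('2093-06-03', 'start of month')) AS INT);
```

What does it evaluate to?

`start of month` rewinds 2093-06-03 to 2093-06-01.
29 days remain in June 2093 after the 1st (30 − 1).
Full months from July 2093 through August 2097 contribute their day counts.
Then 11 days into September 2097.
Total: 29 + 31 + 31 + 30 + 31 + 30 + 31 + 31 + 28 + 31 + 30 + 31 + 30 + 31 + 31 + 30 + 31 + 30 + 31 + 31 + 28 + 31 + 30 + 31 + 30 + 31 + 31 + 30 + 31 + 30 + 31 + 31 + 29 + 31 + 30 + 31 + 30 + 31 + 31 + 30 + 31 + 30 + 31 + 31 + 28 + 31 + 30 + 31 + 30 + 31 + 31 + 11 = 1563.

1563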